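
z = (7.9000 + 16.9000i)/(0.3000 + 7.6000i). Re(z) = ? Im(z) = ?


Multiply by conjugate: (7.9000 + 16.9000i)(0.3000 - 7.6000i) / (0.3^2 + 7.6^2)
Numerator real = 7.9*0.3 + 16.9*7.6 = 130.81
Numerator imag = 16.9*0.3 - 7.9*7.6 = -54.97
Denominator = 57.85
Re(z) = 130.81/57.85 = 2.2612
Im(z) = -54.97/57.85 = -0.9502

Re(z) = 2.2612, Im(z) = -0.9502


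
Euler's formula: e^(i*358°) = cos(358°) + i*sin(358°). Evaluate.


cos(358°) = 0.9994
sin(358°) = -0.0349

e^(i*358°) = 0.9994 - 0.0349i


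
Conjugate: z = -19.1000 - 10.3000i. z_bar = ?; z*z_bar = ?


z_bar = -19.1000 + 10.3000i
z*z_bar = (-19.1)^2 + (-10.3)^2 = 364.81 + 106.09 = 470.9

z_bar = -19.1000 + 10.3000i, z*z_bar = 470.9


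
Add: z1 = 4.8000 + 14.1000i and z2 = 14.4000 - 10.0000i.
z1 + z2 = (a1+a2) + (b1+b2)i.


Real: 4.8 + 14.4 = 19.2
Imag: 14.1 - 10 = 4.1

19.2000 + 4.1000i


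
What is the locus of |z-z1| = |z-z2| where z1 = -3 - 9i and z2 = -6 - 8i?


Equal distances means the locus is the perpendicular bisector of z1 and z2.
Midpoint = ((-3+(-6))/2, (-9+(-8))/2) = (-4.5000, -8.5000)

Perpendicular bisector through (-4.5000, -8.5000)


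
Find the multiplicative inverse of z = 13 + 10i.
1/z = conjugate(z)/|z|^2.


|z|^2 = 169+100 = 269
1/z = (13 - 10i)/269

1/z = 0.0483 - 0.0372i


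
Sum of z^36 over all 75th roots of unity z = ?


The roots are w_k = w^k with w = e^(2*pi*i/75), and (w^k)^36 = (w^36)^k.
So S = 1 + u + u^2 + ... + u^(74) with u = w^36.
36 = 0*75 + 36, so 36 is not a multiple of 75: u = w^36 ≠ 1 (w is a primitive 75th root), while u^75 = (w^75)^36 = 1.
Geometric series: S = (1 - u^75)/(1 - u) = (1 - 1)/(1 - u) = 0

S = 0


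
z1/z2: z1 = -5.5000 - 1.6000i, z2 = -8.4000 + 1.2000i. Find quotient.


Conjugate of z2 = -8.4000 - 1.2000i
Numerator: (-5.5000 - 1.6000i)(-8.4000 - 1.2000i) = 44.2800 + 20.0400i
Denominator: (-8.4)^2 + 1.2^2 = 72
Result = (44.2800 + 20.0400i)/72

0.6150 + 0.2783i


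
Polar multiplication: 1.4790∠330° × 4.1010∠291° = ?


r = 1.4790 * 4.1010 = 6.0654
theta = 330° + 291° = 621° = 261° (mod 360)

6.0654 cis(261°)


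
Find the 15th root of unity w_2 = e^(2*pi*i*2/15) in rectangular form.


Angle = 360*2/15 = 48°
a = cos(48°) = 0.6691
b = sin(48°) = 0.7431

0.6691 + 0.7431i


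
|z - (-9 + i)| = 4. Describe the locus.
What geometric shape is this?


|z - z0| = r is a circle with center z0 and radius r.
Center = (-9, 1), radius = 4

Circle with center (-9, 1) and radius 4


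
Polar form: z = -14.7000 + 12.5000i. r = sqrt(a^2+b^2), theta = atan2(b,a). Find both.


r = sqrt(216.09+156.25) = sqrt(372.34) = 19.2961
theta = atan2(12.5, -14.7) = 139.6242 degrees

r = 19.2961, theta = 139.6242 degrees


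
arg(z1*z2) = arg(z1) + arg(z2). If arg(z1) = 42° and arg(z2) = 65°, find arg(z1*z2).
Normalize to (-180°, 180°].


arg(z1*z2) = 42° + 65° = 107°
Normalized to (-180°, 180°]: 107°

107°


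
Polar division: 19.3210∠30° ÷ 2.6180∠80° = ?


r = 19.3210 / 2.6180 = 7.3801
theta = 30° - 80° = -50° = 310° (mod 360)

7.3801 cis(310°)


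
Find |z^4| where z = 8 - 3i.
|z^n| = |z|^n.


|z| = sqrt(64+9) = sqrt(73) = 8.5440
|z^4| = |z|^4 = (sqrt(73))^4 = 73^2 = 5329

|z^4| = 5329


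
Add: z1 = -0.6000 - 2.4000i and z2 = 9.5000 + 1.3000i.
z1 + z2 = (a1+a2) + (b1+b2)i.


Real: -0.6 + 9.5 = 8.9
Imag: -2.4 + 1.3 = -1.1

8.9000 - 1.1000i


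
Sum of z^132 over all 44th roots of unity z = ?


The roots are w_k = w^k with w = e^(2*pi*i/44), and (w^k)^132 = (w^132)^k.
So S = 1 + u + u^2 + ... + u^(43) with u = w^132.
132 = 3*44 + 0, so 132 is a multiple of 44 and u = (w^44)^3 = 1.
Every one of the 44 terms equals 1: S = 44

S = 44


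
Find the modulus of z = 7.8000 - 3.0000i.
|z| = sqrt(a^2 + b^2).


|z| = sqrt(7.8^2 + (-3)^2) = sqrt(60.84 + 9) = sqrt(69.84) = 8.3570

|z| = 8.3570


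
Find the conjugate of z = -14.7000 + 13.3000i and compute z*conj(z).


z_bar = -14.7000 - 13.3000i
z*z_bar = (-14.7)^2 + 13.3^2 = 216.09 + 176.89 = 392.98

z_bar = -14.7000 - 13.3000i, z*z_bar = 392.98


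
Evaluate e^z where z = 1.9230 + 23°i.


e^1.9230 = 6.8415
cos(23°) = 0.9205
sin(23°) = 0.39073
Real = 6.8415*0.9205 = 6.2976
Imag = 6.8415*0.39073 = 2.6732

6.2976 + 2.6732i


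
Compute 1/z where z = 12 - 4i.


|z|^2 = 144+16 = 160
1/z = (12 + 4i)/160

1/z = 0.0750 + 0.0250i


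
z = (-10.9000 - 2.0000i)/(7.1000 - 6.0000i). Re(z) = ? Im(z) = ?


Multiply by conjugate: (-10.9000 - 2.0000i)(7.1000 + 6.0000i) / (7.1^2 + (-6)^2)
Numerator real = -10.9*7.1 - (2)*(-6) = -65.39
Numerator imag = -2*7.1 - (-10.9)*(-6) = -79.6
Denominator = 86.41
Re(z) = -65.39/86.41 = -0.7567
Im(z) = -79.6/86.41 = -0.9212

Re(z) = -0.7567, Im(z) = -0.9212


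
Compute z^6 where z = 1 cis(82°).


r^6 = 1^6 = 1
n*theta = 6*82° = 492° = 132° (mod 360)
a = 1*cos(132°) = -0.6691
b = 1*sin(132°) = 0.7431

1 cis(132°) = -0.6691 + 0.7431i


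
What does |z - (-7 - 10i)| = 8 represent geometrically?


|z - z0| = r is a circle with center z0 and radius r.
Center = (-7, -10), radius = 8

Circle with center (-7, -10) and radius 8


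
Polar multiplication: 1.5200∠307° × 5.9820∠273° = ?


r = 1.5200 * 5.9820 = 9.0926
theta = 307° + 273° = 580° = 220° (mod 360)

9.0926 cis(220°)


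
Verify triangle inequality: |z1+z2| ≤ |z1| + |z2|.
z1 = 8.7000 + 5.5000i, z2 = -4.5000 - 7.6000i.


|z1| = sqrt(8.7^2 + 5.5^2) = sqrt(105.94) = 10.2927
|z2| = sqrt((-4.5)^2 + (-7.6)^2) = sqrt(78.01) = 8.8323
z1+z2 = 4.2000 - 2.1000i
|z1+z2| = sqrt(22.05) = 4.6957
|z1|+|z2| = 10.2927 + 8.8323 = 19.1250

|z1+z2| = 4.6957 ≤ |z1|+|z2| = 19.1250 (verified)


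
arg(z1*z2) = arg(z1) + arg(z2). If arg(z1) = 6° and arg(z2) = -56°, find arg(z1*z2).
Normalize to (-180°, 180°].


arg(z1*z2) = 6° - 56° = -50°
Normalized to (-180°, 180°]: -50°

-50°


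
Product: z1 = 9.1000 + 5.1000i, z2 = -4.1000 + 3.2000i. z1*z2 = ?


Real = 9.1*(-4.1) - 5.1*3.2 = -37.31 - 16.32 = -53.63
Imag = 9.1*3.2 - (4.1)*5.1 = 29.12 - (20.91) = 8.21

-53.6300 + 8.2100i


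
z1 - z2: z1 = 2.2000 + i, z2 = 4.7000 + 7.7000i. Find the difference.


Real: 2.2 - 4.7 = -2.5
Imag: 1 - 7.7 = -6.7

-2.5000 - 6.7000i


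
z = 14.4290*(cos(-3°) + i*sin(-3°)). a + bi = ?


a = 14.4290*cos(-3°) = 14.4290*0.99863 = 14.4092
b = 14.4290*sin(-3°) = 14.4290*(-0.05234) = -0.7552

14.4092 - 0.7552i


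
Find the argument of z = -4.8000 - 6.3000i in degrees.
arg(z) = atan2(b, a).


Re = -4.8, Im = -6.3
arg = atan2(-6.3, -4.8) = -127.3039 degrees

arg(z) = -127.3039 degrees


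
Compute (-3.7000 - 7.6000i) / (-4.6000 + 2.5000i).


Conjugate of z2 = -4.6000 - 2.5000i
Numerator: (-3.7000 - 7.6000i)(-4.6000 - 2.5000i) = -1.9800 + 44.2100i
Denominator: (-4.6)^2 + 2.5^2 = 27.41
Result = (-1.9800 + 44.2100i)/27.41

-0.0722 + 1.6129i


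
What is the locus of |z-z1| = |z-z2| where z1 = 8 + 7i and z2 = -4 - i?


Equal distances means the locus is the perpendicular bisector of z1 and z2.
Midpoint = ((8+(-4))/2, (7+(-1))/2) = (2.0000, 3.0000)

Perpendicular bisector through (2.0000, 3.0000)


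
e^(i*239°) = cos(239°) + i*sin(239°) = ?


cos(239°) = -0.5150
sin(239°) = -0.8572

e^(i*239°) = -0.5150 - 0.8572i


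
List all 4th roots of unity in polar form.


The 4th roots of unity are cis(360k/4°) for k=0..3
Angle step = 360/4 = 90°
Primitive root: cis(90°)
Primitive root = 0 + 1.0000i

4 roots at angles: 0°, 90°, 180°, 270°


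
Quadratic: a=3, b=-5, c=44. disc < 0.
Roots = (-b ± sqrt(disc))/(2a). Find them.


disc = (-5)^2 - 4*3*44 = 25 - 528 = -503
sqrt(|disc|) = sqrt(503) = 22.4277
Real part = 5/(2*3) = 0.8333
Imag part = 22.4277/(2*3) = 3.7379

0.8333 ± 3.7379i


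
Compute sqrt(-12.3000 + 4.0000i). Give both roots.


|z| = sqrt(151.29+16) = 12.9341
sqrt((|z|+a)/2) = sqrt((12.9341+(-12.3))/2) = sqrt(0.3170) = 0.5631
sqrt((|z|-a)/2) = sqrt((12.9341-(-12.3))/2) = sqrt(12.6170) = 3.5520

±(0.5631 + 3.5520i) i.e. 0.5631 + 3.5520i and -0.5631 - 3.5520i


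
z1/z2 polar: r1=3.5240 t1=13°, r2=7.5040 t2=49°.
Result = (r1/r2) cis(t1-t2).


r = 3.5240 / 7.5040 = 0.4696
theta = 13° - 49° = -36° = 324° (mod 360)

0.4696 cis(324°)


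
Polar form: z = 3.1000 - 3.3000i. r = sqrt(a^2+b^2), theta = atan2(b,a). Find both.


r = sqrt(9.61+10.89) = sqrt(20.5) = 4.5277
theta = atan2(-3.3, 3.1) = -46.7899 degrees

r = 4.5277, theta = -46.7899 degrees


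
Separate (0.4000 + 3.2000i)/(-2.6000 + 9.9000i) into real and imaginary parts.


Multiply by conjugate: (0.4000 + 3.2000i)(-2.6000 - 9.9000i) / ((-2.6)^2 + 9.9^2)
Numerator real = 0.4*(-2.6) + 3.2*9.9 = 30.64
Numerator imag = 3.2*(-2.6) - 0.4*9.9 = -12.28
Denominator = 104.77
Re(z) = 30.64/104.77 = 0.2925
Im(z) = -12.28/104.77 = -0.1172

Re(z) = 0.2925, Im(z) = -0.1172


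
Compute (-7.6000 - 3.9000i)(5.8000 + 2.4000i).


Real = -7.6*5.8 - (-3.9)*2.4 = -44.08 - (-9.36) = -34.72
Imag = -7.6*2.4 + 5.8*(-3.9) = -18.24 - (22.62) = -40.86

-34.7200 - 40.8600i


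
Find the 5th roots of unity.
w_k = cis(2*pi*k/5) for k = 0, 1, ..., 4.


The 5th roots of unity are cis(360k/5°) for k=0..4
Angle step = 360/5 = 72°
Primitive root: cis(72°)
Primitive root = 0.3090 + 0.9511i

5 roots at angles: 0°, 72°, 144°, 216°, 288°


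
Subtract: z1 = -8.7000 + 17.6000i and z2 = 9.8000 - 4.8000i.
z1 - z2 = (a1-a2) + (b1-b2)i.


Real: -8.7 - 9.8 = -18.5
Imag: 17.6 + 4.8 = 22.4

-18.5000 + 22.4000i


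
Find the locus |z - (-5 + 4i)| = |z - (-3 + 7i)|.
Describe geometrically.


Equal distances means the locus is the perpendicular bisector of z1 and z2.
Midpoint = ((-5+(-3))/2, (4+7)/2) = (-4.0000, 5.5000)

Perpendicular bisector through (-4.0000, 5.5000)


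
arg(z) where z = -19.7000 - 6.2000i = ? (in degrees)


Re = -19.7, Im = -6.2
arg = atan2(-6.2, -19.7) = -162.5301 degrees

arg(z) = -162.5301 degrees


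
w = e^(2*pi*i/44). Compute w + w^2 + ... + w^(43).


With w = e^(2*pi*i/44), all 44 of the 44th roots of unity w^0 = 1, w, ..., w^(43) sum to 0: 1 + w + ... + w^(43) = (1 - w^44)/(1 - w) = 0 since w^44 = 1, w ≠ 1.
Removing the root 1: w + w^2 + ... + w^(43) = 0 - 1 = -1

Sum = -1


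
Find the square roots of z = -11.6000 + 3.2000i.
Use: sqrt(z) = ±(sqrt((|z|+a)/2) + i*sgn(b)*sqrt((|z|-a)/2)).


|z| = sqrt(134.56+10.24) = 12.0333
sqrt((|z|+a)/2) = sqrt((12.0333+(-11.6))/2) = sqrt(0.2166) = 0.4654
sqrt((|z|-a)/2) = sqrt((12.0333-(-11.6))/2) = sqrt(11.8166) = 3.4375

±(0.4654 + 3.4375i) i.e. 0.4654 + 3.4375i and -0.4654 - 3.4375i


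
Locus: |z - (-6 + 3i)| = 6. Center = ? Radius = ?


|z - z0| = r is a circle with center z0 and radius r.
Center = (-6, 3), radius = 6

Circle with center (-6, 3) and radius 6


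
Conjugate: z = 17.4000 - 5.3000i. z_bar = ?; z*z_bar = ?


z_bar = 17.4000 + 5.3000i
z*z_bar = 17.4^2 + (-5.3)^2 = 302.76 + 28.09 = 330.85

z_bar = 17.4000 + 5.3000i, z*z_bar = 330.85


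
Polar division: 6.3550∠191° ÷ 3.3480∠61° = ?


r = 6.3550 / 3.3480 = 1.8981
theta = 191° - 61° = 130° = 130° (mod 360)

1.8981 cis(130°)


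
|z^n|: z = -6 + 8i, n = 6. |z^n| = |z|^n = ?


|z| = sqrt(36+64) = sqrt(100) = 10
|z^6| = |z|^6 = 10^6 = 1000000

|z^6| = 1000000


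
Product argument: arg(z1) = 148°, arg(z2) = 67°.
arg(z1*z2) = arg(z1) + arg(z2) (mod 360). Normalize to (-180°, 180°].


arg(z1*z2) = 148° + 67° = 215°
Normalized to (-180°, 180°]: -145°

-145°


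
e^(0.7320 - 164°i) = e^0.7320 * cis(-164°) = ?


e^0.7320 = 2.0792
cos(-164°) = -0.9613
sin(-164°) = -0.27564
Real = 2.0792*(-0.9613) = -1.9987
Imag = 2.0792*(-0.27564) = -0.5731

-1.9987 - 0.5731i


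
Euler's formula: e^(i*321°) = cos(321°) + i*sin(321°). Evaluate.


cos(321°) = 0.7771
sin(321°) = -0.6293

e^(i*321°) = 0.7771 - 0.6293i


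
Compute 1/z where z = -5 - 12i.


|z|^2 = 25+144 = 169
1/z = (-5 + 12i)/169

1/z = -0.0296 + 0.0710i


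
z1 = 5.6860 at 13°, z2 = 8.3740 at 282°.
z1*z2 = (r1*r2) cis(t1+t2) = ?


r = 5.6860 * 8.3740 = 47.6146
theta = 13° + 282° = 295° = 295° (mod 360)

47.6146 cis(295°)


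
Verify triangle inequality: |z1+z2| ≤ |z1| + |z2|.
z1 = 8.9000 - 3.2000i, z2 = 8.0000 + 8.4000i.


|z1| = sqrt(8.9^2 + (-3.2)^2) = sqrt(89.45) = 9.4578
|z2| = sqrt(8^2 + 8.4^2) = sqrt(134.56) = 11.6000
z1+z2 = 16.9000 + 5.2000i
|z1+z2| = sqrt(312.65) = 17.6819
|z1|+|z2| = 9.4578 + 11.6000 = 21.0578

|z1+z2| = 17.6819 ≤ |z1|+|z2| = 21.0578 (verified)


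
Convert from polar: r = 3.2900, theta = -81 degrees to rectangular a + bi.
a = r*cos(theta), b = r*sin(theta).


a = 3.2900*cos(-81°) = 3.2900*0.15643 = 0.5147
b = 3.2900*sin(-81°) = 3.2900*(-0.9877) = -3.2495

0.5147 - 3.2495i


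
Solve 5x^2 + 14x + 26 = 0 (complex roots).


disc = 14^2 - 4*5*26 = 196 - 520 = -324
sqrt(|disc|) = sqrt(324) = 18.0000
Real part = -14/(2*5) = -1.4000
Imag part = 18.0000/(2*5) = 1.8000

-1.4000 ± 1.8000i


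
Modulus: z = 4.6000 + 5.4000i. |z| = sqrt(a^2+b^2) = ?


|z| = sqrt(4.6^2 + 5.4^2) = sqrt(21.16 + 29.16) = sqrt(50.32) = 7.0937

|z| = 7.0937


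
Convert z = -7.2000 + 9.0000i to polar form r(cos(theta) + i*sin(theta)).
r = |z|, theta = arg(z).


r = sqrt(51.84+81) = sqrt(132.84) = 11.5256
theta = atan2(9, -7.2) = 128.6598 degrees

r = 11.5256, theta = 128.6598 degrees


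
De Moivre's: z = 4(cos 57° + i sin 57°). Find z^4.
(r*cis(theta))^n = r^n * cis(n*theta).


r^4 = 4^4 = 256
n*theta = 4*57° = 228° = 228° (mod 360)
a = 256*cos(228°) = -171.2974
b = 256*sin(228°) = -190.2451

256 cis(228°) = -171.2974 - 190.2451i


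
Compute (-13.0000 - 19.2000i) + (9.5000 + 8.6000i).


Real: -13 + 9.5 = -3.5
Imag: -19.2 + 8.6 = -10.6

-3.5000 - 10.6000i


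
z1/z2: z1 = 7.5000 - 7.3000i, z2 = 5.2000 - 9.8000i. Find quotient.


Conjugate of z2 = 5.2000 + 9.8000i
Numerator: (7.5000 - 7.3000i)(5.2000 + 9.8000i) = 110.5400 + 35.5400i
Denominator: 5.2^2 + (-9.8)^2 = 123.08
Result = (110.5400 + 35.5400i)/123.08

0.8981 + 0.2888i


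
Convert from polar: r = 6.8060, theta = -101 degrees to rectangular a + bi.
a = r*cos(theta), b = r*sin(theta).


a = 6.8060*cos(-101°) = 6.8060*(-0.1908) = -1.2986
b = 6.8060*sin(-101°) = 6.8060*(-0.98163) = -6.6810

-1.2986 - 6.6810i


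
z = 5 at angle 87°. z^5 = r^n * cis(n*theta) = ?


r^5 = 5^5 = 3125
n*theta = 5*87° = 435° = 75° (mod 360)
a = 3125*cos(75°) = 808.8095
b = 3125*sin(75°) = 3018.5182

3125 cis(75°) = 808.8095 + 3018.5182i


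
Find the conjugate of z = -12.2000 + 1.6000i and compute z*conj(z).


z_bar = -12.2000 - 1.6000i
z*z_bar = (-12.2)^2 + 1.6^2 = 148.84 + 2.56 = 151.4

z_bar = -12.2000 - 1.6000i, z*z_bar = 151.4


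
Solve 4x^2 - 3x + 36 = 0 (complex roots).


disc = (-3)^2 - 4*4*36 = 9 - 576 = -567
sqrt(|disc|) = sqrt(567) = 23.8118
Real part = 3/(2*4) = 0.3750
Imag part = 23.8118/(2*4) = 2.9765

0.3750 ± 2.9765i


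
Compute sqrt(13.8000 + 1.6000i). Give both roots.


|z| = sqrt(190.44+2.56) = 13.8924
sqrt((|z|+a)/2) = sqrt((13.8924+13.8)/2) = sqrt(13.8462) = 3.7211
sqrt((|z|-a)/2) = sqrt((13.8924-13.8)/2) = sqrt(0.0462) = 0.2150

±(3.7211 + 0.2150i) i.e. 3.7211 + 0.2150i and -3.7211 - 0.2150i


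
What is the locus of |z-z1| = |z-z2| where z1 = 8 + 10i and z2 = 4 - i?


Equal distances means the locus is the perpendicular bisector of z1 and z2.
Midpoint = ((8+4)/2, (10+(-1))/2) = (6.0000, 4.5000)

Perpendicular bisector through (6.0000, 4.5000)


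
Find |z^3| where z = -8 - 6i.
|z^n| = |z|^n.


|z| = sqrt(64+36) = sqrt(100) = 10
|z^3| = |z|^3 = 10^3 = 1000

|z^3| = 1000


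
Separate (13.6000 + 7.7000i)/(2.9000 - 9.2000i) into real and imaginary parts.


Multiply by conjugate: (13.6000 + 7.7000i)(2.9000 + 9.2000i) / (2.9^2 + (-9.2)^2)
Numerator real = 13.6*2.9 + 7.7*(-9.2) = -31.4
Numerator imag = 7.7*2.9 - 13.6*(-9.2) = 147.45
Denominator = 93.05
Re(z) = -31.4/93.05 = -0.3375
Im(z) = 147.45/93.05 = 1.5846

Re(z) = -0.3375, Im(z) = 1.5846


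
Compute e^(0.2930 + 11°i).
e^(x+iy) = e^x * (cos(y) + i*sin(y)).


e^0.2930 = 1.3404
cos(11°) = 0.98163
sin(11°) = 0.19081
Real = 1.3404*0.98163 = 1.3158
Imag = 1.3404*0.19081 = 0.2558

1.3158 + 0.2558i


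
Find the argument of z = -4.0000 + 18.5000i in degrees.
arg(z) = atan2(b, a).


Re = -4, Im = 18.5
arg = atan2(18.5, -4) = 102.2005 degrees

arg(z) = 102.2005 degrees


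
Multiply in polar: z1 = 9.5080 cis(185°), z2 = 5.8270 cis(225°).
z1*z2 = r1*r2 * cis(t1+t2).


r = 9.5080 * 5.8270 = 55.4031
theta = 185° + 225° = 410° = 50° (mod 360)

55.4031 cis(50°)


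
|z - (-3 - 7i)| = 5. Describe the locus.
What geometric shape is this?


|z - z0| = r is a circle with center z0 and radius r.
Center = (-3, -7), radius = 5

Circle with center (-3, -7) and radius 5


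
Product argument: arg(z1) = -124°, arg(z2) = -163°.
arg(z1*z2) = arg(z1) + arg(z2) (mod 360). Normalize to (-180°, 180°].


arg(z1*z2) = -124° - 163° = -287°
Normalized to (-180°, 180°]: 73°

73°


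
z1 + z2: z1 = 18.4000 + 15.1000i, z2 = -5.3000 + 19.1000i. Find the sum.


Real: 18.4 - 5.3 = 13.1
Imag: 15.1 + 19.1 = 34.2

13.1000 + 34.2000i


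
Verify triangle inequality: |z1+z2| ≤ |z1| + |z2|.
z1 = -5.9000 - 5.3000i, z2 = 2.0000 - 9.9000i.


|z1| = sqrt((-5.9)^2 + (-5.3)^2) = sqrt(62.9) = 7.9310
|z2| = sqrt(2^2 + (-9.9)^2) = sqrt(102.01) = 10.1000
z1+z2 = -3.9000 - 15.2000i
|z1+z2| = sqrt(246.25) = 15.6924
|z1|+|z2| = 7.9310 + 10.1000 = 18.0310

|z1+z2| = 15.6924 ≤ |z1|+|z2| = 18.0310 (verified)


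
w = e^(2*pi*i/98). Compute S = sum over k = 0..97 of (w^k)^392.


The roots are w_k = w^k with w = e^(2*pi*i/98), and (w^k)^392 = (w^392)^k.
So S = 1 + u + u^2 + ... + u^(97) with u = w^392.
392 = 4*98 + 0, so 392 is a multiple of 98 and u = (w^98)^4 = 1.
Every one of the 98 terms equals 1: S = 98

S = 98


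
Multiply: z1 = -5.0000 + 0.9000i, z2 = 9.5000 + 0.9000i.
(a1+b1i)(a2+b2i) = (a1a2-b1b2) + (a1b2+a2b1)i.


Real = -5*9.5 - 0.9*0.9 = -47.5 - 0.81 = -48.31
Imag = -5*0.9 + 9.5*0.9 = -4.5 + 8.55 = 4.05

-48.3100 + 4.0500i


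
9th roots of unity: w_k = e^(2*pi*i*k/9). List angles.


The 9th roots of unity are cis(360k/9°) for k=0..8
Angle step = 360/9 = 40°
Primitive root: cis(40°)
Primitive root = 0.7660 + 0.6428i

9 roots at angles: 0°, 40°, 80°, 120°, 160°, 200°, 240°, 280°, 320°


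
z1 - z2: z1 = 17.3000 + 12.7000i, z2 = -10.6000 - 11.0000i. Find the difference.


Real: 17.3 + 10.6 = 27.9
Imag: 12.7 + 11 = 23.7

27.9000 + 23.7000i


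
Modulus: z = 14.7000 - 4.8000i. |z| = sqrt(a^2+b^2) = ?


|z| = sqrt(14.7^2 + (-4.8)^2) = sqrt(216.09 + 23.04) = sqrt(239.13) = 15.4638

|z| = 15.4638


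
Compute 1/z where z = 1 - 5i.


|z|^2 = 1+25 = 26
1/z = (1 + 5i)/26

1/z = 0.0385 + 0.1923i


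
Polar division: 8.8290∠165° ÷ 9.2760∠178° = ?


r = 8.8290 / 9.2760 = 0.9518
theta = 165° - 178° = -13° = 347° (mod 360)

0.9518 cis(347°)


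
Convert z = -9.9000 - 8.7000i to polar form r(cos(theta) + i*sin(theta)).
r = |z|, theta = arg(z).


r = sqrt(98.01+75.69) = sqrt(173.7) = 13.1795
theta = atan2(-8.7, -9.9) = -138.6914 degrees

r = 13.1795, theta = -138.6914 degrees


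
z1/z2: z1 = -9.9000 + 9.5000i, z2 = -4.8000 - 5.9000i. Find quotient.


Conjugate of z2 = -4.8000 + 5.9000i
Numerator: (-9.9000 + 9.5000i)(-4.8000 + 5.9000i) = -8.5300 - 104.0100i
Denominator: (-4.8)^2 + (-5.9)^2 = 57.85
Result = (-8.5300 - 104.0100i)/57.85

-0.1475 - 1.7979i


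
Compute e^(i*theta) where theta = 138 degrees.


cos(138°) = -0.7431
sin(138°) = 0.6691

e^(i*138°) = -0.7431 + 0.6691i


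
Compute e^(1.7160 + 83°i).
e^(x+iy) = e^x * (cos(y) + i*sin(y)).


e^1.7160 = 5.5622
cos(83°) = 0.12187
sin(83°) = 0.99255
Real = 5.5622*0.12187 = 0.6779
Imag = 5.5622*0.99255 = 5.5208

0.6779 + 5.5208i


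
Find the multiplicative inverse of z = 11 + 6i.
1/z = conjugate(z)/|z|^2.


|z|^2 = 121+36 = 157
1/z = (11 - 6i)/157

1/z = 0.0701 - 0.0382i


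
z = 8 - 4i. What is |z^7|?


|z| = sqrt(64+16) = sqrt(80) = 8.9443
|z^7| = |z|^7 = (sqrt(80))^7 = 80^3 * sqrt(80) = 512000*sqrt(80)

|z^7| = 512000*sqrt(80) ≈ 4579467.2179


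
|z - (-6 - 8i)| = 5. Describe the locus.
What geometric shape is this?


|z - z0| = r is a circle with center z0 and radius r.
Center = (-6, -8), radius = 5

Circle with center (-6, -8) and radius 5


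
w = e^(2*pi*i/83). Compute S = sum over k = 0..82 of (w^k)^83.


The roots are w_k = w^k with w = e^(2*pi*i/83), and (w^k)^83 = (w^83)^k.
So S = 1 + u + u^2 + ... + u^(82) with u = w^83.
83 = 1*83 + 0, so 83 is a multiple of 83 and u = (w^83)^1 = 1.
Every one of the 83 terms equals 1: S = 83

S = 83


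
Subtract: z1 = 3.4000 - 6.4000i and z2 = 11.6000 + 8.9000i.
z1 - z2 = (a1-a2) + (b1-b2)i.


Real: 3.4 - 11.6 = -8.2
Imag: -6.4 - 8.9 = -15.3

-8.2000 - 15.3000i


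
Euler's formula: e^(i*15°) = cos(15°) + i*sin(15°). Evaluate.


cos(15°) = 0.9659
sin(15°) = 0.2588

e^(i*15°) = 0.9659 + 0.2588i


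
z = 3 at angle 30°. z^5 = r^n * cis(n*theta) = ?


r^5 = 3^5 = 243
n*theta = 5*30° = 150° = 150° (mod 360)
a = 243*cos(150°) = -210.4442
b = 243*sin(150°) = 121.5000

243 cis(150°) = -210.4442 + 121.5000i


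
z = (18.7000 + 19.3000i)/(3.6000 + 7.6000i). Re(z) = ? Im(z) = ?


Multiply by conjugate: (18.7000 + 19.3000i)(3.6000 - 7.6000i) / (3.6^2 + 7.6^2)
Numerator real = 18.7*3.6 + 19.3*7.6 = 214
Numerator imag = 19.3*3.6 - 18.7*7.6 = -72.64
Denominator = 70.72
Re(z) = 214/70.72 = 3.0260
Im(z) = -72.64/70.72 = -1.0271

Re(z) = 3.0260, Im(z) = -1.0271


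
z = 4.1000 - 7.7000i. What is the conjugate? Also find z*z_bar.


z_bar = 4.1000 + 7.7000i
z*z_bar = 4.1^2 + (-7.7)^2 = 16.81 + 59.29 = 76.1

z_bar = 4.1000 + 7.7000i, z*z_bar = 76.1


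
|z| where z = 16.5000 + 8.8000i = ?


|z| = sqrt(16.5^2 + 8.8^2) = sqrt(272.25 + 77.44) = sqrt(349.69) = 18.7000

|z| = 18.7000


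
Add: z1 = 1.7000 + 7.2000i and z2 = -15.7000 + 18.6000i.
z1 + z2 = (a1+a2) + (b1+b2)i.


Real: 1.7 - 15.7 = -14
Imag: 7.2 + 18.6 = 25.8

-14.0000 + 25.8000i


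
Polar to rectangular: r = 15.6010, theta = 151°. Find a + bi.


a = 15.6010*cos(151°) = 15.6010*(-0.87462) = -13.6449
b = 15.6010*sin(151°) = 15.6010*0.48481 = 7.5635

-13.6449 + 7.5635i


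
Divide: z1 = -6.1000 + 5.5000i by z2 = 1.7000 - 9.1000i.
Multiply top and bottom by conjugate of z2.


Conjugate of z2 = 1.7000 + 9.1000i
Numerator: (-6.1000 + 5.5000i)(1.7000 + 9.1000i) = -60.4200 - 46.1600i
Denominator: 1.7^2 + (-9.1)^2 = 85.7
Result = (-60.4200 - 46.1600i)/85.7

-0.7050 - 0.5386i


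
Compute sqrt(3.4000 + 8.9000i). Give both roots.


|z| = sqrt(11.56+79.21) = 9.5273
sqrt((|z|+a)/2) = sqrt((9.5273+3.4)/2) = sqrt(6.4637) = 2.5424
sqrt((|z|-a)/2) = sqrt((9.5273-3.4)/2) = sqrt(3.0637) = 1.7503

±(2.5424 + 1.7503i) i.e. 2.5424 + 1.7503i and -2.5424 - 1.7503i


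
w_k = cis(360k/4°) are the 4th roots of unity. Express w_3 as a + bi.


Angle = 360*3/4 = 270°
a = cos(270°) = 0
b = sin(270°) = -1.0000

0 - 1.0000i


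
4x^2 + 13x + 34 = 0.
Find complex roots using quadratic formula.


disc = 13^2 - 4*4*34 = 169 - 544 = -375
sqrt(|disc|) = sqrt(375) = 19.3649
Real part = -13/(2*4) = -1.6250
Imag part = 19.3649/(2*4) = 2.4206

-1.6250 ± 2.4206i


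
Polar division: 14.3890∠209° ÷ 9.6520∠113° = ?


r = 14.3890 / 9.6520 = 1.4908
theta = 209° - 113° = 96° = 96° (mod 360)

1.4908 cis(96°)


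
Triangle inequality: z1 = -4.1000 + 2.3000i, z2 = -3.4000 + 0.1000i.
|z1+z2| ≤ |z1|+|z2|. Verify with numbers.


|z1| = sqrt((-4.1)^2 + 2.3^2) = sqrt(22.1) = 4.7011
|z2| = sqrt((-3.4)^2 + 0.1^2) = sqrt(11.57) = 3.4015
z1+z2 = -7.5000 + 2.4000i
|z1+z2| = sqrt(62.01) = 7.8746
|z1|+|z2| = 4.7011 + 3.4015 = 8.1026

|z1+z2| = 7.8746 ≤ |z1|+|z2| = 8.1026 (verified)


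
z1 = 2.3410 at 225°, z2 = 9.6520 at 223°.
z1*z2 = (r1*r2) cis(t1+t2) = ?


r = 2.3410 * 9.6520 = 22.5953
theta = 225° + 223° = 448° = 88° (mod 360)

22.5953 cis(88°)


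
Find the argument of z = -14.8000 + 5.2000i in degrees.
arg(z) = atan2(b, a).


Re = -14.8, Im = 5.2
arg = atan2(5.2, -14.8) = 160.6410 degrees

arg(z) = 160.6410 degrees


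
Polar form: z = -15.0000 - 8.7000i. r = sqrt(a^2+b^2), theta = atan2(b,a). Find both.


r = sqrt(225+75.69) = sqrt(300.69) = 17.3404
theta = atan2(-8.7, -15) = -149.8863 degrees

r = 17.3404, theta = -149.8863 degrees


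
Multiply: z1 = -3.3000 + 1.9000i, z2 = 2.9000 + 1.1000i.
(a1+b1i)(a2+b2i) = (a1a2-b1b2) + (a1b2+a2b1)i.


Real = -3.3*2.9 - 1.9*1.1 = -9.57 - 2.09 = -11.66
Imag = -3.3*1.1 + 2.9*1.9 = -3.63 + 5.51 = 1.88

-11.6600 + 1.8800i


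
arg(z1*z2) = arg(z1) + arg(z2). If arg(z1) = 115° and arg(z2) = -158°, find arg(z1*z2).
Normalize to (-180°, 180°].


arg(z1*z2) = 115° - 158° = -43°
Normalized to (-180°, 180°]: -43°

-43°


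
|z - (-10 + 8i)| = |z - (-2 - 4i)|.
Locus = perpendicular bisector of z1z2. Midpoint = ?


Equal distances means the locus is the perpendicular bisector of z1 and z2.
Midpoint = ((-10+(-2))/2, (8+(-4))/2) = (-6.0000, 2.0000)

Perpendicular bisector through (-6.0000, 2.0000)


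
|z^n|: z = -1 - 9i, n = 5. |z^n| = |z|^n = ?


|z| = sqrt(1+81) = sqrt(82) = 9.0554
|z^5| = |z|^5 = (sqrt(82))^5 = 82^2 * sqrt(82) = 6724*sqrt(82)

|z^5| = 6724*sqrt(82) ≈ 60888.4097


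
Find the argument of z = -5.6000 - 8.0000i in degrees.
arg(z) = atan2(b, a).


Re = -5.6, Im = -8
arg = atan2(-8, -5.6) = -124.9920 degrees

arg(z) = -124.9920 degrees


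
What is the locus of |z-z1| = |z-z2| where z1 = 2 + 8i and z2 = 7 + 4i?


Equal distances means the locus is the perpendicular bisector of z1 and z2.
Midpoint = ((2+7)/2, (8+4)/2) = (4.5000, 6.0000)

Perpendicular bisector through (4.5000, 6.0000)


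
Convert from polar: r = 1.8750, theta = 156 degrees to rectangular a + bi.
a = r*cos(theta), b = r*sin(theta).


a = 1.8750*cos(156°) = 1.8750*(-0.91355) = -1.7129
b = 1.8750*sin(156°) = 1.8750*0.4067 = 0.7626

-1.7129 + 0.7626i


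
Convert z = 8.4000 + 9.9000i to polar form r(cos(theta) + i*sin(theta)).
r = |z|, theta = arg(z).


r = sqrt(70.56+98.01) = sqrt(168.57) = 12.9835
theta = atan2(9.9, 8.4) = 49.6859 degrees

r = 12.9835, theta = 49.6859 degrees


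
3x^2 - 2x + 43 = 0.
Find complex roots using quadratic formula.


disc = (-2)^2 - 4*3*43 = 4 - 516 = -512
sqrt(|disc|) = sqrt(512) = 22.6274
Real part = 2/(2*3) = 0.3333
Imag part = 22.6274/(2*3) = 3.7712

0.3333 ± 3.7712i


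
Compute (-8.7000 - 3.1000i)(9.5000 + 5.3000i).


Real = -8.7*9.5 - (-3.1)*5.3 = -82.65 - (-16.43) = -66.22
Imag = -8.7*5.3 + 9.5*(-3.1) = -46.11 - (29.45) = -75.56

-66.2200 - 75.5600i


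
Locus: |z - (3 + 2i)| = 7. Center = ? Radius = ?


|z - z0| = r is a circle with center z0 and radius r.
Center = (3, 2), radius = 7

Circle with center (3, 2) and radius 7


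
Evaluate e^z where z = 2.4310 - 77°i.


e^2.4310 = 11.3702
cos(-77°) = 0.22495
sin(-77°) = -0.97437
Real = 11.3702*0.22495 = 2.5577
Imag = 11.3702*(-0.97437) = -11.0788

2.5577 - 11.0788i


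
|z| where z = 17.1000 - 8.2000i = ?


|z| = sqrt(17.1^2 + (-8.2)^2) = sqrt(292.41 + 67.24) = sqrt(359.65) = 18.9644

|z| = 18.9644


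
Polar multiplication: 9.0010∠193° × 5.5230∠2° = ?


r = 9.0010 * 5.5230 = 49.7125
theta = 193° + 2° = 195° = 195° (mod 360)

49.7125 cis(195°)


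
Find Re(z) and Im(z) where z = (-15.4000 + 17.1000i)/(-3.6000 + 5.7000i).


Multiply by conjugate: (-15.4000 + 17.1000i)(-3.6000 - 5.7000i) / ((-3.6)^2 + 5.7^2)
Numerator real = -15.4*(-3.6) + 17.1*5.7 = 152.91
Numerator imag = 17.1*(-3.6) - (-15.4)*5.7 = 26.22
Denominator = 45.45
Re(z) = 152.91/45.45 = 3.3644
Im(z) = 26.22/45.45 = 0.5769

Re(z) = 3.3644, Im(z) = 0.5769


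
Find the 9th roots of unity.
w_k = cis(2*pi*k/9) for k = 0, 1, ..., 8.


The 9th roots of unity are cis(360k/9°) for k=0..8
Angle step = 360/9 = 40°
Primitive root: cis(40°)
Primitive root = 0.7660 + 0.6428i

9 roots at angles: 0°, 40°, 80°, 120°, 160°, 200°, 240°, 280°, 320°


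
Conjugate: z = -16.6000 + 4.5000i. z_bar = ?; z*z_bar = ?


z_bar = -16.6000 - 4.5000i
z*z_bar = (-16.6)^2 + 4.5^2 = 275.56 + 20.25 = 295.81

z_bar = -16.6000 - 4.5000i, z*z_bar = 295.81


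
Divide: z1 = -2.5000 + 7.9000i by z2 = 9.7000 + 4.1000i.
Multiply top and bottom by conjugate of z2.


Conjugate of z2 = 9.7000 - 4.1000i
Numerator: (-2.5000 + 7.9000i)(9.7000 - 4.1000i) = 8.1400 + 86.8800i
Denominator: 9.7^2 + 4.1^2 = 110.9
Result = (8.1400 + 86.8800i)/110.9

0.0734 + 0.7834i


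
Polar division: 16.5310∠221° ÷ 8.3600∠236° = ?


r = 16.5310 / 8.3600 = 1.9774
theta = 221° - 236° = -15° = 345° (mod 360)

1.9774 cis(345°)


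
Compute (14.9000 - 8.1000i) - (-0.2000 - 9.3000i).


Real: 14.9 + 0.2 = 15.1
Imag: -8.1 + 9.3 = 1.2

15.1000 + 1.2000i


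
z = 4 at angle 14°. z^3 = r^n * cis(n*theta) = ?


r^3 = 4^3 = 64
n*theta = 3*14° = 42° = 42° (mod 360)
a = 64*cos(42°) = 47.5613
b = 64*sin(42°) = 42.8244

64 cis(42°) = 47.5613 + 42.8244i


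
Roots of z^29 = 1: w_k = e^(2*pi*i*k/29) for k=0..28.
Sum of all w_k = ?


The sum of all 29th roots of unity is 0.
Geometric series: (1 - w^29)/(1 - w) = (1-1)/(1-w) = 0 since w^29 = 1, w ≠ 1.
Alternatively: coefficient of z^28 in z^29 - 1 is 0.

0


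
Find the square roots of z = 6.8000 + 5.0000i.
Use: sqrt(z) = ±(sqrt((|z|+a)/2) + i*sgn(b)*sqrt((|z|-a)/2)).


|z| = sqrt(46.24+25) = 8.4404
sqrt((|z|+a)/2) = sqrt((8.4404+6.8)/2) = sqrt(7.6202) = 2.7605
sqrt((|z|-a)/2) = sqrt((8.4404-6.8)/2) = sqrt(0.8202) = 0.9056

±(2.7605 + 0.9056i) i.e. 2.7605 + 0.9056i and -2.7605 - 0.9056i


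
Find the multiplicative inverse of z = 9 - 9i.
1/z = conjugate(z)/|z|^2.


|z|^2 = 81+81 = 162
1/z = (9 + 9i)/162

1/z = 0.0556 + 0.0556i


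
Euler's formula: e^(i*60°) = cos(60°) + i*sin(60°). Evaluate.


cos(60°) = 0.5000
sin(60°) = 0.8660

e^(i*60°) = 0.5000 + 0.8660i


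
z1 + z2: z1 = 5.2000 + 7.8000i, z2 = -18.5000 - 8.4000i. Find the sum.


Real: 5.2 - 18.5 = -13.3
Imag: 7.8 - 8.4 = -0.6

-13.3000 - 0.6000i


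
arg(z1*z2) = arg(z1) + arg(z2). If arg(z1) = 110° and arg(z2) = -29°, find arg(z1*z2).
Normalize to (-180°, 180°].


arg(z1*z2) = 110° - 29° = 81°
Normalized to (-180°, 180°]: 81°

81°


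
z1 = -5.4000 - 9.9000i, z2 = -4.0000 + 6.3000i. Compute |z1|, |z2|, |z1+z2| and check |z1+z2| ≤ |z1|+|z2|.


|z1| = sqrt((-5.4)^2 + (-9.9)^2) = sqrt(127.17) = 11.2770
|z2| = sqrt((-4)^2 + 6.3^2) = sqrt(55.69) = 7.4626
z1+z2 = -9.4000 - 3.6000i
|z1+z2| = sqrt(101.32) = 10.0658
|z1|+|z2| = 11.2770 + 7.4626 = 18.7396

|z1+z2| = 10.0658 ≤ |z1|+|z2| = 18.7396 (verified)


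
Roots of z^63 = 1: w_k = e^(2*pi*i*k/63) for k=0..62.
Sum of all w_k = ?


The sum of all 63th roots of unity is 0.
Geometric series: (1 - w^63)/(1 - w) = (1-1)/(1-w) = 0 since w^63 = 1, w ≠ 1.
Alternatively: coefficient of z^62 in z^63 - 1 is 0.

0


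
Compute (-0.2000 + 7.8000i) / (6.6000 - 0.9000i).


Conjugate of z2 = 6.6000 + 0.9000i
Numerator: (-0.2000 + 7.8000i)(6.6000 + 0.9000i) = -8.3400 + 51.3000i
Denominator: 6.6^2 + (-0.9)^2 = 44.37
Result = (-8.3400 + 51.3000i)/44.37

-0.1880 + 1.1562i


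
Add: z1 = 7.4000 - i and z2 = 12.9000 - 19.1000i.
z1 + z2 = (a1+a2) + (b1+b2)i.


Real: 7.4 + 12.9 = 20.3
Imag: -1 - 19.1 = -20.1

20.3000 - 20.1000i


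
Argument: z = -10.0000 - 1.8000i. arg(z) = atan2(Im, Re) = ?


Re = -10, Im = -1.8
arg = atan2(-1.8, -10) = -169.7960 degrees

arg(z) = -169.7960 degrees


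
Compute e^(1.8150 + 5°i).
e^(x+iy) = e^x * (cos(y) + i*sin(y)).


e^1.8150 = 6.1411
cos(5°) = 0.99619
sin(5°) = 0.087156
Real = 6.1411*0.99619 = 6.1177
Imag = 6.1411*0.087156 = 0.5352

6.1177 + 0.5352i


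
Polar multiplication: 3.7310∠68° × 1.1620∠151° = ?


r = 3.7310 * 1.1620 = 4.3354
theta = 68° + 151° = 219° = 219° (mod 360)

4.3354 cis(219°)


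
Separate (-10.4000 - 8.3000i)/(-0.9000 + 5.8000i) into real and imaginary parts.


Multiply by conjugate: (-10.4000 - 8.3000i)(-0.9000 - 5.8000i) / ((-0.9)^2 + 5.8^2)
Numerator real = -10.4*(-0.9) - (8.3)*5.8 = -38.78
Numerator imag = -8.3*(-0.9) - (-10.4)*5.8 = 67.79
Denominator = 34.45
Re(z) = -38.78/34.45 = -1.1257
Im(z) = 67.79/34.45 = 1.9678

Re(z) = -1.1257, Im(z) = 1.9678


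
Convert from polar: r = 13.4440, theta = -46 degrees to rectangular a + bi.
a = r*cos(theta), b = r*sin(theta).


a = 13.4440*cos(-46°) = 13.4440*0.69466 = 9.3390
b = 13.4440*sin(-46°) = 13.4440*(-0.71934) = -9.6708

9.3390 - 9.6708i


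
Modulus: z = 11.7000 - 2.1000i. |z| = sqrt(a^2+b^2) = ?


|z| = sqrt(11.7^2 + (-2.1)^2) = sqrt(136.89 + 4.41) = sqrt(141.3) = 11.8870

|z| = 11.8870


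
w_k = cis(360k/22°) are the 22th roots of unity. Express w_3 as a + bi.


Angle = 360*3/22 = 49.0909°
a = cos(49.0909°) = 0.6549
b = sin(49.0909°) = 0.7557

0.6549 + 0.7557i


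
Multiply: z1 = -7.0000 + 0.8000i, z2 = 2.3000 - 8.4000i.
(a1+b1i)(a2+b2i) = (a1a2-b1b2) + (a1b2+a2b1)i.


Real = -7*2.3 - 0.8*(-8.4) = -16.1 - (-6.72) = -9.38
Imag = -7*(-8.4) + 2.3*0.8 = 58.8 + 1.84 = 60.64

-9.3800 + 60.6400i


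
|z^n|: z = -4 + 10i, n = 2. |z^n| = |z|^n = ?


|z| = sqrt(16+100) = sqrt(116) = 10.7703
|z^2| = |z|^2 = (sqrt(116))^2 = 116

|z^2| = 116


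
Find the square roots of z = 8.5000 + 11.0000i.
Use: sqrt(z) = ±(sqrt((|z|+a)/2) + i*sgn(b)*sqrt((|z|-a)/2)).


|z| = sqrt(72.25+121) = 13.9014
sqrt((|z|+a)/2) = sqrt((13.9014+8.5)/2) = sqrt(11.2007) = 3.3467
sqrt((|z|-a)/2) = sqrt((13.9014-8.5)/2) = sqrt(2.7007) = 1.6434

±(3.3467 + 1.6434i) i.e. 3.3467 + 1.6434i and -3.3467 - 1.6434i


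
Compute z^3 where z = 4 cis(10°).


r^3 = 4^3 = 64
n*theta = 3*10° = 30° = 30° (mod 360)
a = 64*cos(30°) = 55.4256
b = 64*sin(30°) = 32.0000

64 cis(30°) = 55.4256 + 32.0000i


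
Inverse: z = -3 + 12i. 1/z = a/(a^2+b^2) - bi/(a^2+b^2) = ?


|z|^2 = 9+144 = 153
1/z = (-3 - 12i)/153

1/z = -0.0196 - 0.0784i


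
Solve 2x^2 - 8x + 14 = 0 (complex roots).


disc = (-8)^2 - 4*2*14 = 64 - 112 = -48
sqrt(|disc|) = sqrt(48) = 6.9282
Real part = 8/(2*2) = 2.0000
Imag part = 6.9282/(2*2) = 1.7321

2.0000 ± 1.7321i


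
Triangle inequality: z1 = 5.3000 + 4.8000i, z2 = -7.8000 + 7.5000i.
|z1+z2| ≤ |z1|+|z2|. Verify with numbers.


|z1| = sqrt(5.3^2 + 4.8^2) = sqrt(51.13) = 7.1505
|z2| = sqrt((-7.8)^2 + 7.5^2) = sqrt(117.09) = 10.8208
z1+z2 = -2.5000 + 12.3000i
|z1+z2| = sqrt(157.54) = 12.5515
|z1|+|z2| = 7.1505 + 10.8208 = 17.9713

|z1+z2| = 12.5515 ≤ |z1|+|z2| = 17.9713 (verified)


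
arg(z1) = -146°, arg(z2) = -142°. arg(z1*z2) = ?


arg(z1*z2) = -146° - 142° = -288°
Normalized to (-180°, 180°]: 72°

72°


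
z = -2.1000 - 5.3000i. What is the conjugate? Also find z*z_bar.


z_bar = -2.1000 + 5.3000i
z*z_bar = (-2.1)^2 + (-5.3)^2 = 4.41 + 28.09 = 32.5

z_bar = -2.1000 + 5.3000i, z*z_bar = 32.5


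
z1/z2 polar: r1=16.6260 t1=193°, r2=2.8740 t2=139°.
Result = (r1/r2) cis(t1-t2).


r = 16.6260 / 2.8740 = 5.7850
theta = 193° - 139° = 54° = 54° (mod 360)

5.7850 cis(54°)


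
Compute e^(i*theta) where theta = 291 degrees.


cos(291°) = 0.3584
sin(291°) = -0.9336

e^(i*291°) = 0.3584 - 0.9336i


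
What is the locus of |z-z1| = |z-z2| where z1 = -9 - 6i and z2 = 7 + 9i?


Equal distances means the locus is the perpendicular bisector of z1 and z2.
Midpoint = ((-9+7)/2, (-6+9)/2) = (-1.0000, 1.5000)

Perpendicular bisector through (-1.0000, 1.5000)


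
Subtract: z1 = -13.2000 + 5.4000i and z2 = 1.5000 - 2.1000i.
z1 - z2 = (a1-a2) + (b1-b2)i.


Real: -13.2 - 1.5 = -14.7
Imag: 5.4 + 2.1 = 7.5

-14.7000 + 7.5000i


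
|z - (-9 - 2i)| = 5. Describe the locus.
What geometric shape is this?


|z - z0| = r is a circle with center z0 and radius r.
Center = (-9, -2), radius = 5

Circle with center (-9, -2) and radius 5


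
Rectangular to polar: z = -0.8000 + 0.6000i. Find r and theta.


r = sqrt(0.64+0.36) = sqrt(1) = 1.0000
theta = atan2(0.6, -0.8) = 143.1301 degrees

r = 1.0000, theta = 143.1301 degrees


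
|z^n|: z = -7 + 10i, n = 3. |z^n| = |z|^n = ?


|z| = sqrt(49+100) = sqrt(149) = 12.2066
|z^3| = |z|^3 = (sqrt(149))^3 = 149*sqrt(149)

|z^3| = 149*sqrt(149) ≈ 1818.7768


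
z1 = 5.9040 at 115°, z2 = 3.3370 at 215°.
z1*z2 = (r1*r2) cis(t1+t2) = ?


r = 5.9040 * 3.3370 = 19.7016
theta = 115° + 215° = 330° = 330° (mod 360)

19.7016 cis(330°)


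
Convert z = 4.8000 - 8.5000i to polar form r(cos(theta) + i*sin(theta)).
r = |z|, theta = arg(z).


r = sqrt(23.04+72.25) = sqrt(95.29) = 9.7617
theta = atan2(-8.5, 4.8) = -60.5463 degrees

r = 9.7617, theta = -60.5463 degrees


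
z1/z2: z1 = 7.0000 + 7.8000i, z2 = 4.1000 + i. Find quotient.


Conjugate of z2 = 4.1000 - i
Numerator: (7.0000 + 7.8000i)(4.1000 - i) = 36.5000 + 24.9800i
Denominator: 4.1^2 + 1^2 = 17.81
Result = (36.5000 + 24.9800i)/17.81

2.0494 + 1.4026i


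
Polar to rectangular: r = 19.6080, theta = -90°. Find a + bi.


a = 19.6080*cos(-90°) = 19.6080*0 = 0
b = 19.6080*sin(-90°) = 19.6080*(-1) = -19.6080

0 - 19.6080i


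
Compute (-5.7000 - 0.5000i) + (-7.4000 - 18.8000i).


Real: -5.7 - 7.4 = -13.1
Imag: -0.5 - 18.8 = -19.3

-13.1000 - 19.3000i


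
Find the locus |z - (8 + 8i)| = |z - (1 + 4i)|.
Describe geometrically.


Equal distances means the locus is the perpendicular bisector of z1 and z2.
Midpoint = ((8+1)/2, (8+4)/2) = (4.5000, 6.0000)

Perpendicular bisector through (4.5000, 6.0000)


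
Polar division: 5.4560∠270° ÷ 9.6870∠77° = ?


r = 5.4560 / 9.6870 = 0.5632
theta = 270° - 77° = 193° = 193° (mod 360)

0.5632 cis(193°)


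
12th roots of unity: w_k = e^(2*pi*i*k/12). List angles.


The 12th roots of unity are cis(360k/12°) for k=0..11
Angle step = 360/12 = 30°
Primitive root: cis(30°)
Primitive root = 0.8660 + 0.5000i

12 roots at angles: 0°, 30°, 60°, 90°, 120°, 150°, 180°, 210°, 240°, 270°, 300°, 330°


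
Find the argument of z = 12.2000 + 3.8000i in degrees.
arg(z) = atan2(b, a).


Re = 12.2, Im = 3.8
arg = atan2(3.8, 12.2) = 17.3005 degrees

arg(z) = 17.3005 degrees


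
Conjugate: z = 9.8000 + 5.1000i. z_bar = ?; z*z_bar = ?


z_bar = 9.8000 - 5.1000i
z*z_bar = 9.8^2 + 5.1^2 = 96.04 + 26.01 = 122.05

z_bar = 9.8000 - 5.1000i, z*z_bar = 122.05


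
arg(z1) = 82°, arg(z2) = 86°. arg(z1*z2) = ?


arg(z1*z2) = 82° + 86° = 168°
Normalized to (-180°, 180°]: 168°

168°


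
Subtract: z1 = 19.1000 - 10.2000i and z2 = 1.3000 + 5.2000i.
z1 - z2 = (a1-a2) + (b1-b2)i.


Real: 19.1 - 1.3 = 17.8
Imag: -10.2 - 5.2 = -15.4

17.8000 - 15.4000i


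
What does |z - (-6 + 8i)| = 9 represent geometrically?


|z - z0| = r is a circle with center z0 and radius r.
Center = (-6, 8), radius = 9

Circle with center (-6, 8) and radius 9


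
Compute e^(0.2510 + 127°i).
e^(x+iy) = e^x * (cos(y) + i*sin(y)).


e^0.2510 = 1.2853
cos(127°) = -0.6018
sin(127°) = 0.79864
Real = 1.2853*(-0.6018) = -0.7735
Imag = 1.2853*0.79864 = 1.0265

-0.7735 + 1.0265i


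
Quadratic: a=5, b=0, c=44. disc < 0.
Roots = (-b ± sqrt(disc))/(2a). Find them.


disc = 0^2 - 4*5*44 = 0 - 880 = -880
sqrt(|disc|) = sqrt(880) = 29.6648
Real part = 0/(2*5) = 0
Imag part = 29.6648/(2*5) = 2.9665

0 ± 2.9665i


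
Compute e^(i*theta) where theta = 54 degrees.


cos(54°) = 0.5878
sin(54°) = 0.8090

e^(i*54°) = 0.5878 + 0.8090i


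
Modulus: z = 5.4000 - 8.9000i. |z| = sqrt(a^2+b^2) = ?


|z| = sqrt(5.4^2 + (-8.9)^2) = sqrt(29.16 + 79.21) = sqrt(108.37) = 10.4101

|z| = 10.4101


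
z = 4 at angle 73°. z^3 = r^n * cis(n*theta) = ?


r^3 = 4^3 = 64
n*theta = 3*73° = 219° = 219° (mod 360)
a = 64*cos(219°) = -49.7373
b = 64*sin(219°) = -40.2765

64 cis(219°) = -49.7373 - 40.2765i
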